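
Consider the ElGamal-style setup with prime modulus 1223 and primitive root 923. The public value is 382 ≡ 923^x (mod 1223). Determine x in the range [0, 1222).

929

Baby-step giant-step with m = ceil(sqrt(1222)) = 35.
Baby table (923^j mod 1223 for j=0..34):
  0:1  1:923  2:721  3:171  4:66  5:991  6:1112  7:279
  8:687  9:587  10:12  11:69  12:91  13:829  14:792  15:885
  16:1114  17:902  18:906  19:929  20:144  21:828  22:1092  23:164
  24:943  25:836  26:1138  27:1040  28:1088  29:141  30:505  31:152
  32:874  33:745  34:309
Giant step factor: 923^(-35) ≡ 360 (mod 1223).
Scan 382·360^i mod 1223 for i = 0, 1, …:
  i=0: 382   i=1: 544   i=2: 160   i=3: 119
  i=4: 35   i=5: 370   i=6: 1116   i=7: 616
  i=8: 397   i=9: 1052     …   i=25: 468
  i=26: 929
Match at i=26, j=19: x = 26·35 + 19 = 929.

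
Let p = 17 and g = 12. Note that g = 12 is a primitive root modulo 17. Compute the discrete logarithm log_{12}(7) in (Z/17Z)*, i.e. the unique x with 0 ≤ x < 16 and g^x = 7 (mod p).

Successive powers of 12 modulo 17:
  12^0=1  12^1=12  12^2=8  12^3=11  12^4=13  12^5=3
  12^6=2  12^7=7
So 12^7 ≡ 7 (mod 17), giving x = 7.

7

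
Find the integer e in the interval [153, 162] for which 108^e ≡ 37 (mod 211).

158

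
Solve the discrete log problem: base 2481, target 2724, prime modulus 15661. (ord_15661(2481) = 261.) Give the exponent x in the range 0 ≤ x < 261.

120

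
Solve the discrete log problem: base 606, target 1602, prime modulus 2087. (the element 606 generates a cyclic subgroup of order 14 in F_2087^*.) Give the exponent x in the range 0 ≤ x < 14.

Successive powers of 606 modulo 2087:
  606^0=1  606^1=606  606^2=2011  606^3=1945  606^4=1602
So 606^4 ≡ 1602 (mod 2087), giving x = 4.

4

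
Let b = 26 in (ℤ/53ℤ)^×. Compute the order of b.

52

The order of 26 must divide p − 1 = 52 = 2^2 · 13.
Divisors: 1, 2, 4, 13, 26, 52.
Check each in increasing order: 26^1 ≡ 26;  26^2 ≡ 40;  26^4 ≡ 10;  26^13 ≡ 30;  26^26 ≡ 52;  26^52 ≡ 1.
Smallest exponent giving 1 is 52.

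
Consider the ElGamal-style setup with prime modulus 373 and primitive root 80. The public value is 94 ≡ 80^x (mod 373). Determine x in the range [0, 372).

268

Baby-step giant-step with m = ceil(sqrt(372)) = 20.
Baby table (80^j mod 373 for j=0..19):
  0:1  1:80  2:59  3:244  4:124  5:222  6:229  7:43
  8:83  9:299  10:48  11:110  12:221  13:149  14:357  15:212
  16:175  17:199  18:254  19:178
Giant step factor: 80^(-20) ≡ 130 (mod 373).
Scan 94·130^i mod 373 for i = 0, 1, …:
  i=0: 94   i=1: 284   i=2: 366   i=3: 209
  i=4: 314   i=5: 163   i=6: 302   i=7: 95
  i=8: 41   i=9: 108   i=10: 239   i=11: 111
  i=12: 256   i=13: 83
Match at i=13, j=8: x = 13·20 + 8 = 268.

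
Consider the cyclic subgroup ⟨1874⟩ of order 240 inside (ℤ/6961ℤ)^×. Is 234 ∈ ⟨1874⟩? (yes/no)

234 ∈ ⟨1874⟩ iff 234^240 ≡ 1 (mod 6961), since |⟨1874⟩| = 240.
234^240 mod 6961 = 586.
Since 586 ≠ 1, 234 does not lie in the subgroup.

no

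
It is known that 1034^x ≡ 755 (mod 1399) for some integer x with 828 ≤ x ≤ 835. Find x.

835

Compute 1034^828 mod 1399 = 901, then multiply by 1034 repeatedly:
  1034^828=901  1034^829=1299  1034^830=126  1034^831=177  1034^832=1148
  1034^833=680  1034^834=822  1034^835=755
Found 755 at exponent 835.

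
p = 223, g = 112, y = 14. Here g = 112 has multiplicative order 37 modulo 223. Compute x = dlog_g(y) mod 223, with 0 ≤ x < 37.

4

Successive powers of 112 modulo 223:
  112^0=1  112^1=112  112^2=56  112^3=28  112^4=14
So 112^4 ≡ 14 (mod 223), giving x = 4.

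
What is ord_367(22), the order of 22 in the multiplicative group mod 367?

366

The order of 22 must divide p − 1 = 366 = 2 · 3 · 61.
Divisors: 1, 2, 3, 6, 61, 122, 183, 366.
Check each in increasing order: 22^1 ≡ 22;  22^2 ≡ 117;  22^3 ≡ 5;  22^6 ≡ 25;  22^61 ≡ 84;  22^122 ≡ 83;  22^183 ≡ 366;  22^366 ≡ 1.
Smallest exponent giving 1 is 366.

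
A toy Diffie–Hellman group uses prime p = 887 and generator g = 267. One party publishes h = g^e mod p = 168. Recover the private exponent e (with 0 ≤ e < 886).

248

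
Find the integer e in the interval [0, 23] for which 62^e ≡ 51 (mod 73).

Compute 62^0 mod 73 = 1, then multiply by 62 repeatedly:
  62^0=1  62^1=62  62^2=48  62^3=56  62^4=41
  62^5=60  62^6=70  62^7=33  62^8=2  62^9=51
Found 51 at exponent 9.

9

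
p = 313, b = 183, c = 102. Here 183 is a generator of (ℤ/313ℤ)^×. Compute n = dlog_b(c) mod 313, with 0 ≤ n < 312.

Baby-step giant-step with m = ceil(sqrt(312)) = 18.
Baby table (183^j mod 313 for j=0..17):
  0:1  1:183  2:311  3:260  4:4  5:106  6:305  7:101
  8:16  9:111  10:281  11:91  12:64  13:131  14:185  15:51
  16:256  17:211
Giant step factor: 183^(-18) ≡ 162 (mod 313).
Scan 102·162^i mod 313 for i = 0, 1, …:
  i=0: 102   i=1: 248   i=2: 112   i=3: 303
  i=4: 258   i=5: 167   i=6: 136   i=7: 122
  i=8: 45   i=9: 91
Match at i=9, j=11: n = 9·18 + 11 = 173.

173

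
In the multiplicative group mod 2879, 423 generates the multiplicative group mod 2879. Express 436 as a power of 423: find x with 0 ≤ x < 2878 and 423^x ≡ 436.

954

Baby-step giant-step with m = ceil(sqrt(2878)) = 54.
Baby table (423^j mod 2879 for j=0..53):
  0:1  1:423  2:431  3:936  4:1505  5:356  6:880  7:849
  8:2131  9:286  10:60  11:2348  12:2828  13:1459  14:1051  15:1207
  16:978  17:1997  18:1184  19:2765  20:721  21:2688  22:2698  23:1170
  24:2601  25:445  26:1100  27:1781  28:1944  29:1797  30:75  31:56
  32:656  33:1104  34:594  35:789  36:2662  37:337  38:1480  39:1297
  40:1621  41:481  42:1933  43:23  44:1092  45:1276  46:1375  47:67
  48:2430  49:87  50:2253  51:70  52:820  53:1380
Giant step factor: 423^(-54) ≡ 1487 (mod 2879).
Scan 436·1487^i mod 2879 for i = 0, 1, …:
  i=0: 436   i=1: 557   i=2: 1986   i=3: 2207
  i=4: 2628   i=5: 1033   i=6: 1564   i=7: 2315
  i=8: 2000   i=9: 2872     …   i=16: 1541
  i=17: 2662
Match at i=17, j=36: x = 17·54 + 36 = 954.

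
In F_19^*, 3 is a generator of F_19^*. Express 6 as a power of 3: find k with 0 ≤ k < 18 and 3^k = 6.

8

Successive powers of 3 modulo 19:
  3^0=1  3^1=3  3^2=9  3^3=8  3^4=5  3^5=15
  3^6=7  3^7=2  3^8=6
So 3^8 ≡ 6 (mod 19), giving k = 8.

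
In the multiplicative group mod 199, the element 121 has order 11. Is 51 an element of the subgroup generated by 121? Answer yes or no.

no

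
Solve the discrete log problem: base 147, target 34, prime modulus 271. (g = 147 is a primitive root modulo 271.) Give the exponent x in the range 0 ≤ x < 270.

Baby-step giant-step with m = ceil(sqrt(270)) = 17.
Baby table (147^j mod 271 for j=0..16):
  0:1  1:147  2:200  3:132  4:163  5:113  6:80  7:107
  8:11  9:262  10:32  11:97  12:167  13:159  14:67  15:93
  16:121
Giant step factor: 147^(-17) ≡ 52 (mod 271).
Scan 34·52^i mod 271 for i = 0, 1, …:
  i=0: 34   i=1: 142   i=2: 67
Match at i=2, j=14: x = 2·17 + 14 = 48.

48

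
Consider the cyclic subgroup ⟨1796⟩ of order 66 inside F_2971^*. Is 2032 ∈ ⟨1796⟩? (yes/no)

2032 ∈ ⟨1796⟩ iff 2032^66 ≡ 1 (mod 2971), since |⟨1796⟩| = 66.
2032^66 mod 2971 = 410.
Since 410 ≠ 1, 2032 does not lie in the subgroup.

no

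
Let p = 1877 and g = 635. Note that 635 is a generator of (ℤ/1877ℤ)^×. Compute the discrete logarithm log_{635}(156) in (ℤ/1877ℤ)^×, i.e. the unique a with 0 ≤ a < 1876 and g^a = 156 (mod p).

1078

Baby-step giant-step with m = ceil(sqrt(1876)) = 44.
Baby table (635^j mod 1877 for j=0..43):
  0:1  1:635  2:1547  3:674  4:34  5:943  6:42  7:392
  8:1156  9:153  10:1428  11:189  12:1764  13:1448  14:1627  15:795
  16:1789  17:430  18:885  19:752  20:762  21:1481  22:58  23:1167
  24:1507  25:1552  26:95  27:261  28:559  29:212  30:1353  31:1366
  32:236  33:1577  34:954  35:1396  36:516  37:1062  38:527  39:539
  40:651  41:445  42:1025  43:1433
Giant step factor: 635^(-44) ≡ 977 (mod 1877).
Scan 156·977^i mod 1877 for i = 0, 1, …:
  i=0: 156   i=1: 375   i=2: 360   i=3: 721
  i=4: 542   i=5: 220   i=6: 962   i=7: 1374
  i=8: 343   i=9: 1005     …   i=23: 1781
  i=24: 58
Match at i=24, j=22: a = 24·44 + 22 = 1078.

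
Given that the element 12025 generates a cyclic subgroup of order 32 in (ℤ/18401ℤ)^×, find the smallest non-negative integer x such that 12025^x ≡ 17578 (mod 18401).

5

Successive powers of 12025 modulo 18401:
  12025^0=1  12025^1=12025  12025^2=5567  12025^3=337  12025^4=4205  12025^5=17578
So 12025^5 ≡ 17578 (mod 18401), giving x = 5.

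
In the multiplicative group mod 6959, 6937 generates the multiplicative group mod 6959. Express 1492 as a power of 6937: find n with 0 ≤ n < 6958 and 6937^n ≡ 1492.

4661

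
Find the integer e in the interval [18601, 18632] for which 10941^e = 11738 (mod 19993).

Compute 10941^18601 mod 19993 = 14460, then multiply by 10941 repeatedly:
  10941^18601=14460  10941^18602=2251  10941^18603=16808  10941^18604=714  10941^18605=14604
  10941^18606=18301  10941^18607=1346  10941^18608=11738
Found 11738 at exponent 18608.

18608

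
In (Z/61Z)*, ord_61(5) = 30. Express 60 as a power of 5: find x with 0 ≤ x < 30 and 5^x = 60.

Successive powers of 5 modulo 61:
  5^0=1  5^1=5  5^2=25  5^3=3  5^4=15  5^5=14
  5^6=9  5^7=45  5^8=42  5^9=27  5^10=13  5^11=4
  5^12=20  5^13=39  5^14=12  5^15=60
So 5^15 ≡ 60 (mod 61), giving x = 15.

15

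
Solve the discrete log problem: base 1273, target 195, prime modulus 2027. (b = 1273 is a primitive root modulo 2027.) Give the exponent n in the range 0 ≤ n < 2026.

11

Baby-step giant-step with m = ceil(sqrt(2026)) = 46.
Baby table (1273^j mod 2027 for j=0..45):
  0:1  1:1273  2:956  3:788  4:1786  5:1311  6:682  7:630
  8:1325  9:261  10:1852  11:195  12:941  13:1963  14:1635  15:1653
  16:243  17:1235  18:1230  19:946  20:220  21:334  22:1539  23:1065
  24:1709  25:586  26:42  27:764  28:1639  29:664  30:13  31:333
  32:266  33:109  34:921  35:827  36:758  37:82  38:1009  39:1366
  40:1779  41:508  42:71  43:1195  44:985  45:1219
Giant step factor: 1273^(-46) ≡ 1377 (mod 2027).
Scan 195·1377^i mod 2027 for i = 0, 1, …:
  i=0: 195
Match at i=0, j=11: n = 0·46 + 11 = 11.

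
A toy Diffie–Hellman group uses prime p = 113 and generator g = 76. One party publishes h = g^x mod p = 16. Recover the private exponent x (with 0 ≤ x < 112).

96

Baby-step giant-step with m = ceil(sqrt(112)) = 11.
Baby table (76^j mod 113 for j=0..10):
  0:1  1:76  2:13  3:84  4:56  5:75  6:50  7:71
  8:85  9:19  10:88
Giant step factor: 76^(-11) ≡ 70 (mod 113).
Scan 16·70^i mod 113 for i = 0, 1, …:
  i=0: 16   i=1: 103   i=2: 91   i=3: 42
  i=4: 2   i=5: 27   i=6: 82   i=7: 90
  i=8: 85
Match at i=8, j=8: x = 8·11 + 8 = 96.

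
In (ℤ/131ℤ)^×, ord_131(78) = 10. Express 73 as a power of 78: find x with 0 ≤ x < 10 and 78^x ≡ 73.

Successive powers of 78 modulo 131:
  78^0=1  78^1=78  78^2=58  78^3=70  78^4=89  78^5=130
  78^6=53  78^7=73
So 78^7 ≡ 73 (mod 131), giving x = 7.

7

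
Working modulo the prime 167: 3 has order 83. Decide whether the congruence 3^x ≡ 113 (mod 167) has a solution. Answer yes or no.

113 ∈ ⟨3⟩ iff 113^83 ≡ 1 (mod 167), since |⟨3⟩| = 83.
113^83 mod 167 = 166.
Since 166 ≠ 1, 113 does not lie in the subgroup.

no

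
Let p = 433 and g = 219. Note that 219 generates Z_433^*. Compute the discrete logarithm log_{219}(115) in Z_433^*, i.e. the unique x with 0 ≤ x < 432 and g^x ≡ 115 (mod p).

Baby-step giant-step with m = ceil(sqrt(432)) = 21.
Baby table (219^j mod 433 for j=0..20):
  0:1  1:219  2:331  3:178  4:12  5:30  6:75  7:404
  8:144  9:360  10:34  11:85  12:429  13:423  14:408  15:154
  16:385  17:313  18:133  19:116  20:290
Giant step factor: 219^(-21) ≡ 390 (mod 433).
Scan 115·390^i mod 433 for i = 0, 1, …:
  i=0: 115   i=1: 251   i=2: 32   i=3: 356
  i=4: 280   i=5: 84   i=6: 285   i=7: 302
  i=8: 4   i=9: 261     …   i=17: 299
  i=18: 133
Match at i=18, j=18: x = 18·21 + 18 = 396.

396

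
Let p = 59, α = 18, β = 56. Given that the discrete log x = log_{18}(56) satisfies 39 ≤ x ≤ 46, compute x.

45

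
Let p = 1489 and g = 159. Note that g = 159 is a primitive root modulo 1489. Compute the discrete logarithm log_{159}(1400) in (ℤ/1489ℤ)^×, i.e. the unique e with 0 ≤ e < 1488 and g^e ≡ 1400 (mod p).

Baby-step giant-step with m = ceil(sqrt(1488)) = 39.
Baby table (159^j mod 1489 for j=0..38):
  0:1  1:159  2:1457  3:868  4:1024  5:515  6:1479  7:1388
  8:320  9:254  10:183  11:806  12:100  13:1010  14:1267  15:438
  16:1148  17:874  18:489  19:323  20:731  21:87  22:432  23:194
  24:1066  25:1237  26:135  27:619  28:147  29:1038  30:1252  31:1031
  32:139  33:1255  34:19  35:43  36:881  37:113  38:99
Giant step factor: 159^(-39) ≡ 7 (mod 1489).
Scan 1400·7^i mod 1489 for i = 0, 1, …:
  i=0: 1400   i=1: 866   i=2: 106   i=3: 742
  i=4: 727   i=5: 622   i=6: 1376   i=7: 698
  i=8: 419   i=9: 1444     …   i=25: 1299
  i=26: 159
Match at i=26, j=1: e = 26·39 + 1 = 1015.

1015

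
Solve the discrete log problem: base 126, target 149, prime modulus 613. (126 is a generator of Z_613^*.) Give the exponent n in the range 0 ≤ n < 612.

Baby-step giant-step with m = ceil(sqrt(612)) = 25.
Baby table (126^j mod 613 for j=0..24):
  0:1  1:126  2:551  3:157  4:166  5:74  6:129  7:316
  8:584  9:24  10:572  11:351  12:90  13:306  14:550  15:31
  16:228  17:530  18:576  19:242  20:455  21:321  22:601  23:327
  24:131
Giant step factor: 126^(-25) ≡ 504 (mod 613).
Scan 149·504^i mod 613 for i = 0, 1, …:
  i=0: 149   i=1: 310   i=2: 538   i=3: 206
  i=4: 227   i=5: 390   i=6: 400   i=7: 536
  i=8: 424   i=9: 372     …   i=21: 439
  i=22: 576
Match at i=22, j=18: n = 22·25 + 18 = 568.

568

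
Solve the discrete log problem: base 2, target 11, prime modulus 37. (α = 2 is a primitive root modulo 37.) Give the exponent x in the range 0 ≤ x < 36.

Successive powers of 2 modulo 37:
  2^0=1  2^1=2  2^2=4  2^3=8  2^4=16  2^5=32
  2^6=27  2^7=17  2^8=34  2^9=31  2^10=25  2^11=13
  2^12=26  2^13=15  2^14=30  2^15=23  2^16=9  2^17=18
  2^18=36  2^19=35  2^20=33  2^21=29  2^22=21  2^23=5
  2^24=10  2^25=20  2^26=3  2^27=6  2^28=12  2^29=24
  2^30=11
So 2^30 ≡ 11 (mod 37), giving x = 30.

30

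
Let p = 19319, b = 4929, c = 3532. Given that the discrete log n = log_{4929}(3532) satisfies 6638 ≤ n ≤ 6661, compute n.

Compute 4929^6638 mod 19319 = 16426, then multiply by 4929 repeatedly:
  4929^6638=16426  4929^6639=17144  4929^6640=1470  4929^6641=1005  4929^6642=7981
  4929^6643=4865  4929^6644=4706  4929^6645=13074  4929^6646=12881  4929^6647=8215
  4929^6648=18430  4929^6649=3532
Found 3532 at exponent 6649.

6649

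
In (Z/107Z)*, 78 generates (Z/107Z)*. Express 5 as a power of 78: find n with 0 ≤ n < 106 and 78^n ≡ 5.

Successive powers of 78 modulo 107:
  78^0=1  78^1=78  78^2=92  78^3=7  78^4=11  78^5=2
  78^6=49  78^7=77  78^8=14  78^9=22  78^10=4  78^11=98
  78^12=47  78^13=28  78^14=44  78^15=8  78^16=89  78^17=94
  78^18=56  78^19=88  78^20=16  78^21=71  78^22=81  78^23=5
So 78^23 ≡ 5 (mod 107), giving n = 23.

23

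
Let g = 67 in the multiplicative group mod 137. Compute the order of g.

136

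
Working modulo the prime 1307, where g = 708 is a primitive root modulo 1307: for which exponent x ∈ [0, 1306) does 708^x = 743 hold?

1295

Baby-step giant-step with m = ceil(sqrt(1306)) = 37.
Baby table (708^j mod 1307 for j=0..36):
  0:1  1:708  2:683  3:1281  4:1197  5:540  6:676  7:246
  8:337  9:722  10:139  11:387  12:833  13:307  14:394  15:561
  16:1167  17:212  18:1098  19:1026  20:1023  21:206  22:771  23:849
  24:1179  25:866  26:145  27:714  28:1010  29:151  30:1041  31:1187
  32:1302  33:381  34:506  35:130  36:550
Giant step factor: 708^(-37) ≡ 1231 (mod 1307).
Scan 743·1231^i mod 1307 for i = 0, 1, …:
  i=0: 743   i=1: 1040   i=2: 687   i=3: 68
  i=4: 60   i=5: 668   i=6: 205   i=7: 104
  i=8: 1245   i=9: 791     …   i=34: 1221
  i=35: 1
Match at i=35, j=0: x = 35·37 + 0 = 1295.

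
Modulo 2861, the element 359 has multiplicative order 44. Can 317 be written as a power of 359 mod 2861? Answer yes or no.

317 ∈ ⟨359⟩ iff 317^44 ≡ 1 (mod 2861), since |⟨359⟩| = 44.
317^44 mod 2861 = 1.
Since 1 = 1, 317 lies in the subgroup.

yes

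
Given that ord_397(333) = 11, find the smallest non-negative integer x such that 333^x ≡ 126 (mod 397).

2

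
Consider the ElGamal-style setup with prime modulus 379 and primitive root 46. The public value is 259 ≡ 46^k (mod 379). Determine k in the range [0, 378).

Baby-step giant-step with m = ceil(sqrt(378)) = 20.
Baby table (46^j mod 379 for j=0..19):
  0:1  1:46  2:221  3:312  4:329  5:353  6:320  7:318
  8:226  9:163  10:297  11:18  12:70  13:188  14:310  15:237
  16:290  17:75  18:39  19:278
Giant step factor: 46^(-20) ≡ 58 (mod 379).
Scan 259·58^i mod 379 for i = 0, 1, …:
  i=0: 259   i=1: 241   i=2: 334   i=3: 43
  i=4: 220   i=5: 253   i=6: 272   i=7: 237
Match at i=7, j=15: k = 7·20 + 15 = 155.

155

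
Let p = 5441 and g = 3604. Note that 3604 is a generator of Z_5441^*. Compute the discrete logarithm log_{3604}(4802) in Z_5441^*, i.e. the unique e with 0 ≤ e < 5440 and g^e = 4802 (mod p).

Baby-step giant-step with m = ceil(sqrt(5440)) = 74.
Baby table (3604^j mod 5441 for j=0..73):
  0:1  1:3604  2:1149  3:395  4:3479  5:2252  6:3677  7:3073
  8:2657  9:5109  10:492  11:4843  12:4885  13:3905  14:3194  15:3461
  16:2672  17:4759  18:1404  19:5327  20:2660  21:5039  22:3939  23:587
  24:4440  25:5220  26:3343  27:1798  28:5202  29:3763  30:2880  31:3533
  32:992  33:431  34:2639  35:88  36:1574  37:3174  38:2114  39:1456
  40:2300  41:2557  42:3815  43:5294  44:3430  45:5209  46:1786  47:41
  48:857  49:3581  50:5313  51:1173  52:5276  53:3850  54:850  55:117
  56:2711  57:3849  58:2687  59:4409  60:2316  61:370  62:435  63:732
  64:4684  65:3154  66:767  67:240  68:5282  69:3710  70:2303  71:2487
  72:1821  73:1038
Giant step factor: 3604^(-74) ≡ 144 (mod 5441).
Scan 4802·144^i mod 5441 for i = 0, 1, …:
  i=0: 4802   i=1: 481   i=2: 3972   i=3: 663
  i=4: 2975   i=5: 4002   i=6: 4983   i=7: 4781
  i=8: 2898   i=9: 3796     …   i=59: 20
  i=60: 2880
Match at i=60, j=30: e = 60·74 + 30 = 4470.

4470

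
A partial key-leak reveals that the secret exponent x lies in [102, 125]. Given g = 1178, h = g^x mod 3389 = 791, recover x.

Compute 1178^102 mod 3389 = 791, then multiply by 1178 repeatedly:
  1178^102=791
Found 791 at exponent 102.

102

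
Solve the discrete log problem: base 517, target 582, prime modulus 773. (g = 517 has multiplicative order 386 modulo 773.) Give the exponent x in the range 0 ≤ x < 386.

198

Baby-step giant-step with m = ceil(sqrt(386)) = 20.
Baby table (517^j mod 773 for j=0..19):
  0:1  1:517  2:604  3:749  4:733  5:191  6:576  7:187
  8:54  9:90  10:150  11:250  12:159  13:265  14:184  15:49
  16:597  17:222  18:370  19:359
Giant step factor: 517^(-20) ≡ 624 (mod 773).
Scan 582·624^i mod 773 for i = 0, 1, …:
  i=0: 582   i=1: 631   i=2: 287   i=3: 525
  i=4: 621   i=5: 231   i=6: 366   i=7: 349
  i=8: 563   i=9: 370
Match at i=9, j=18: x = 9·20 + 18 = 198.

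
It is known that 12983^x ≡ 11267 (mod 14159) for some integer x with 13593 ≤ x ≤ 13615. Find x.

13609

Compute 12983^13593 mod 14159 = 14132, then multiply by 12983 repeatedly:
  12983^13593=14132  12983^13594=3434  12983^13595=11090  12983^13596=12758  12983^13597=5132
  12983^13598=10661  12983^13599=7538  12983^13600=13005  12983^13601=11999  12983^13602=5699
  12983^13603=9342  12983^13604=1192  12983^13605=14108  12983^13606=3340  12983^13607=8362
  12983^13608=6793  12983^13609=11267
Found 11267 at exponent 13609.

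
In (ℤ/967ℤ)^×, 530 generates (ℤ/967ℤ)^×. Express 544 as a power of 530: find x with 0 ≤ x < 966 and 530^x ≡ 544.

788

Baby-step giant-step with m = ceil(sqrt(966)) = 32.
Baby table (530^j mod 967 for j=0..31):
  0:1  1:530  2:470  3:581  4:424  5:376  6:78  7:726
  8:881  9:836  10:194  11:318  12:282  13:542  14:61  15:419
  16:627  17:629  18:722  19:695  20:890  21:771  22:556  23:712
  24:230  25:58  26:763  27:184  28:820  29:417  30:534  31:656
Giant step factor: 530^(-32) ≡ 578 (mod 967).
Scan 544·578^i mod 967 for i = 0, 1, …:
  i=0: 544   i=1: 157   i=2: 815   i=3: 141
  i=4: 270   i=5: 373   i=6: 920   i=7: 877
  i=8: 198   i=9: 338     …   i=23: 35
  i=24: 890
Match at i=24, j=20: x = 24·32 + 20 = 788.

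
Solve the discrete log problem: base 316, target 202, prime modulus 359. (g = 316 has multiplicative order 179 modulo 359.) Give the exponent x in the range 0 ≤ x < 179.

Baby-step giant-step with m = ceil(sqrt(179)) = 14.
Baby table (316^j mod 359 for j=0..13):
  0:1  1:316  2:54  3:191  4:44  5:262  6:222  7:147
  8:141  9:40  10:75  11:6  12:101  13:324
Giant step factor: 316^(-14) ≡ 333 (mod 359).
Scan 202·333^i mod 359 for i = 0, 1, …:
  i=0: 202   i=1: 133   i=2: 132   i=3: 158
  i=4: 200   i=5: 185   i=6: 216   i=7: 128
  i=8: 262
Match at i=8, j=5: x = 8·14 + 5 = 117.

117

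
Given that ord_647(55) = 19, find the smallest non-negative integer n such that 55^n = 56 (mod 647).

15

Successive powers of 55 modulo 647:
  55^0=1  55^1=55  55^2=437  55^3=96  55^4=104  55^5=544
  55^6=158  55^7=279  55^8=464  55^9=287  55^10=257  55^11=548
  55^12=378  55^13=86  55^14=201  55^15=56
So 55^15 ≡ 56 (mod 647), giving n = 15.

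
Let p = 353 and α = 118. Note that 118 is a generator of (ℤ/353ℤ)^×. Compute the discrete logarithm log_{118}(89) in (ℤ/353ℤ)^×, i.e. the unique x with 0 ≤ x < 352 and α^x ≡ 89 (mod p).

327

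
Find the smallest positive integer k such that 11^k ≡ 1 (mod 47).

46

The order of 11 must divide p − 1 = 46 = 2 · 23.
Divisors: 1, 2, 23, 46.
Check each in increasing order: 11^1 ≡ 11;  11^2 ≡ 27;  11^23 ≡ 46;  11^46 ≡ 1.
Smallest exponent giving 1 is 46.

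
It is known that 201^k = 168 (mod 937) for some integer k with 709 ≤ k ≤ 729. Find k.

719

Compute 201^709 mod 937 = 580, then multiply by 201 repeatedly:
  201^709=580  201^710=392  201^711=84  201^712=18  201^713=807
  201^714=106  201^715=692  201^716=416  201^717=223  201^718=784
  201^719=168
Found 168 at exponent 719.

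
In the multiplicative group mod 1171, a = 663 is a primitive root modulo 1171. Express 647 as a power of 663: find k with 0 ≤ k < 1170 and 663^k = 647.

160

Baby-step giant-step with m = ceil(sqrt(1170)) = 35.
Baby table (663^j mod 1171 for j=0..34):
  0:1  1:663  2:444  3:451  4:408  5:3  6:818  7:161
  8:182  9:53  10:9  11:112  12:483  13:546  14:159  15:27
  16:336  17:278  18:467  19:477  20:81  21:1008  22:834  23:230
  24:260  25:243  26:682  27:160  28:690  29:780  30:729  31:875
  32:480  33:899  34:1169
Giant step factor: 663^(-35) ≡ 1103 (mod 1171).
Scan 647·1103^i mod 1171 for i = 0, 1, …:
  i=0: 647   i=1: 502   i=2: 994   i=3: 326
  i=4: 81
Match at i=4, j=20: k = 4·35 + 20 = 160.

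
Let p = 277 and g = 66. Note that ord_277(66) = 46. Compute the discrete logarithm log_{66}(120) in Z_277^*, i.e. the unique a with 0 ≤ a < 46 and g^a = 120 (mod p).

43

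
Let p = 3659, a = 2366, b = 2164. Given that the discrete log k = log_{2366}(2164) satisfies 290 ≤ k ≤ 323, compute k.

315

Compute 2366^290 mod 3659 = 80, then multiply by 2366 repeatedly:
  2366^290=80  2366^291=2671  2366^292=493  2366^293=2876  2366^294=2535
  2366^295=709  2366^296=1672  2366^297=573  2366^298=1888  2366^299=3028
  2366^300=3585  2366^301=548  2366^302=1282  2366^303=3560  2366^304=3601
  2366^305=1814  2366^306=3576  2366^307=1208  2366^308=449  2366^309=1224
  2366^310=1715  2366^311=3518  2366^312=3022  2366^313=366  2366^314=2432
  2366^315=2164
Found 2164 at exponent 315.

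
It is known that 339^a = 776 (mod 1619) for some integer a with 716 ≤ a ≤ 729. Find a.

Compute 339^716 mod 1619 = 776, then multiply by 339 repeatedly:
  339^716=776
Found 776 at exponent 716.

716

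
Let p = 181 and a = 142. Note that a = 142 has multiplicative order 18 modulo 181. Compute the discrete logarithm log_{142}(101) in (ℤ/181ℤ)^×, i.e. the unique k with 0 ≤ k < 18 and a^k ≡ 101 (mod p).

Successive powers of 142 modulo 181:
  142^0=1  142^1=142  142^2=73  142^3=49  142^4=80  142^5=138
  142^6=48  142^7=119  142^8=65  142^9=180  142^10=39  142^11=108
  142^12=132  142^13=101
So 142^13 ≡ 101 (mod 181), giving k = 13.

13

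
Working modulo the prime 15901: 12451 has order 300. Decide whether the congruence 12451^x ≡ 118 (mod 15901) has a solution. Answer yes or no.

yes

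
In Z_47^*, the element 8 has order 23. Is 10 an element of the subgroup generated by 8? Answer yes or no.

⟨8⟩ has order 23; its elements mod 47 are {1, 2, 3, 4, 6, 7, 8, 9, 12, 14, 16, 17, 18, 21, 24, 25, 27, 28, 32, 34, 36, 37, 42}.
10 is not in this set.

no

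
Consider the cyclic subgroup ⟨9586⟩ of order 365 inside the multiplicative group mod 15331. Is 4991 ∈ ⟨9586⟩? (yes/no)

yes

4991 ∈ ⟨9586⟩ iff 4991^365 ≡ 1 (mod 15331), since |⟨9586⟩| = 365.
4991^365 mod 15331 = 1.
Since 1 = 1, 4991 lies in the subgroup.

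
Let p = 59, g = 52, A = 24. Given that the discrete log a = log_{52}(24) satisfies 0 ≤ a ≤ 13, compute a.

Compute 52^0 mod 59 = 1, then multiply by 52 repeatedly:
  52^0=1  52^1=52  52^2=49  52^3=11  52^4=41
  52^5=8  52^6=3  52^7=38  52^8=29  52^9=33
  52^10=5  52^11=24
Found 24 at exponent 11.

11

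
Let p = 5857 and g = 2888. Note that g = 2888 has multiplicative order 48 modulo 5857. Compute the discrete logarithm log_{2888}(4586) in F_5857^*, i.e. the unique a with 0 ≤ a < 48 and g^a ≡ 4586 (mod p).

Baby-step giant-step with m = ceil(sqrt(48)) = 7.
Baby table (2888^j mod 5857 for j=0..6):
  0:1  1:2888  2:176  3:4586  4:1691  5:4727  6:4766
Giant step factor: 2888^(-7) ≡ 4336 (mod 5857).
Scan 4586·4336^i mod 5857 for i = 0, 1, …:
  i=0: 4586
Match at i=0, j=3: a = 0·7 + 3 = 3.

3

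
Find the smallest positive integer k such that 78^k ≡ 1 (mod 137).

The order of 78 must divide p − 1 = 136 = 2^3 · 17.
Divisors: 1, 2, 4, 8, 17, 34, 68, 136.
Check each in increasing order: 78^1 ≡ 78;  78^2 ≡ 56;  78^4 ≡ 122;  78^8 ≡ 88;  78^17 ≡ 136;  78^34 ≡ 1.
Smallest exponent giving 1 is 34.

34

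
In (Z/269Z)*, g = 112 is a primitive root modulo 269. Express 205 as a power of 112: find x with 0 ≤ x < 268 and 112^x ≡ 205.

Baby-step giant-step with m = ceil(sqrt(268)) = 17.
Baby table (112^j mod 269 for j=0..16):
  0:1  1:112  2:170  3:210  4:117  5:192  6:253  7:91
  8:239  9:137  10:11  11:156  12:256  13:158  14:211  15:229
  16:93
Giant step factor: 112^(-17) ≡ 104 (mod 269).
Scan 205·104^i mod 269 for i = 0, 1, …:
  i=0: 205   i=1: 69   i=2: 182   i=3: 98
  i=4: 239
Match at i=4, j=8: x = 4·17 + 8 = 76.

76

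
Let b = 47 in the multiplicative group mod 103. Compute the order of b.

6

The order of 47 must divide p − 1 = 102 = 2 · 3 · 17.
Divisors: 1, 2, 3, 6, 17, 34, 51, 102.
Check each in increasing order: 47^1 ≡ 47;  47^2 ≡ 46;  47^3 ≡ 102;  47^6 ≡ 1.
Smallest exponent giving 1 is 6.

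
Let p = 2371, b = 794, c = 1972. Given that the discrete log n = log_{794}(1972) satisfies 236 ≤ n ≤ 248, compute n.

Compute 794^236 mod 2371 = 1244, then multiply by 794 repeatedly:
  794^236=1244  794^237=1400  794^238=1972
Found 1972 at exponent 238.

238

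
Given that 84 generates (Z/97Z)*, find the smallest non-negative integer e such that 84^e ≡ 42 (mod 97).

Baby-step giant-step with m = ceil(sqrt(96)) = 10.
Baby table (84^j mod 97 for j=0..9):
  0:1  1:84  2:72  3:34  4:43  5:23  6:89  7:7
  8:6  9:19
Giant step factor: 84^(-10) ≡ 86 (mod 97).
Scan 42·86^i mod 97 for i = 0, 1, …:
  i=0: 42   i=1: 23
Match at i=1, j=5: e = 1·10 + 5 = 15.

15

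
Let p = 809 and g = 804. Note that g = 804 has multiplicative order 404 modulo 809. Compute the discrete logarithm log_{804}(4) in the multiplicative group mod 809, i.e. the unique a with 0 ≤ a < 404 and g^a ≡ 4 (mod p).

146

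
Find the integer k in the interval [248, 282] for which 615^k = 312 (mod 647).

254

Compute 615^248 mod 647 = 542, then multiply by 615 repeatedly:
  615^248=542  615^249=125  615^250=529  615^251=541  615^252=157
  615^253=152  615^254=312
Found 312 at exponent 254.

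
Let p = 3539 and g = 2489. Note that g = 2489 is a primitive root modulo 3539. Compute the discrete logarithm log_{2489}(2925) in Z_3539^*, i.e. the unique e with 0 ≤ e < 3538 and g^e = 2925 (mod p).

Baby-step giant-step with m = ceil(sqrt(3538)) = 60.
Baby table (2489^j mod 3539 for j=0..59):
  0:1  1:2489  2:1871  3:3134  4:570  5:3130  6:1231  7:2724
  8:2851  9:444  10:948  11:2598  12:669  13:1811  14:2432  15:1558
  16:2657  17:2421  18:2491  19:3310  20:3337  21:3299  22:731  23:413
  24:1647  25:1221  26:2607  27:1836  28:955  29:2326  30:3149  31:2515
  32:2883  33:2234  34:657  35:255  36:1214  37:2879  38:2895  39:251
  40:1875  41:2473  42:976  43:1510  44:3511  45:1088  46:697  47:723
  48:1735  49:835  50:922  51:1586  52:1569  53:1724  54:1768  55:1575
  56:2502  57:2377  58:2684  59:2383
Giant step factor: 2489^(-60) ≡ 2344 (mod 3539).
Scan 2925·2344^i mod 3539 for i = 0, 1, …:
  i=0: 2925   i=1: 1157   i=2: 1134   i=3: 307
  i=4: 1191   i=5: 2972   i=6: 1616   i=7: 1174
  i=8: 2053   i=9: 2731     …   i=14: 1398
  i=15: 3337
Match at i=15, j=20: e = 15·60 + 20 = 920.

920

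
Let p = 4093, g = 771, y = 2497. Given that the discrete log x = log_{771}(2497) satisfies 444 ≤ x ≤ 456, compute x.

456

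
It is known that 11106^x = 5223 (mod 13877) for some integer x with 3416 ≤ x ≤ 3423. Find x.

3422

Compute 11106^3416 mod 13877 = 5102, then multiply by 11106 repeatedly:
  11106^3416=5102  11106^3417=3021  11106^3418=10517  11106^3419=12970  11106^3420=1560
  11106^3421=6864  11106^3422=5223
Found 5223 at exponent 3422.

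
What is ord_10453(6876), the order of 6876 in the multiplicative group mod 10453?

The order of 6876 must divide p − 1 = 10452 = 2^2 · 3 · 13 · 67.
Divisors: 1, 2, 3, 4, 6, 12, 13, 26, 39, 52, 67, 78, 134, 156, 201, 268, 402, 804, 871, 1742, 2613, 3484, 5226, 10452.
Check each in increasing order: 6876^1 ≡ 6876;  6876^2 ≡ 457;  6876^3 ≡ 6432;  6876^4 ≡ 10242;  6876^6 ≡ 8103;  6876^12 ≡ 3316;  6876^13 ≡ 2823;  6876^26 ≡ 4143;  6876^39 ≡ 9235;  6876^52 ≡ 623;  6876^67 ≡ 7983;  6876^78 ≡ 9651;  6876^134 ≡ 6801;  6876^156 ≡ 5571;  6876^201 ≡ 9954;  6876^268 ≡ 9529;  6876^402 ≡ 8582;  6876^804 ≡ 9339;  6876^871 ≡ 2441;  6876^1742 ≡ 271;  6876^2613 ≡ 2972;  6876^3484 ≡ 270;  6876^5226 ≡ 10452;  6876^10452 ≡ 1.
Smallest exponent giving 1 is 10452.

10452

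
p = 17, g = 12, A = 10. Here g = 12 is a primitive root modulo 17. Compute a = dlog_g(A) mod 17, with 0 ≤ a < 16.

15

Successive powers of 12 modulo 17:
  12^0=1  12^1=12  12^2=8  12^3=11  12^4=13  12^5=3
  12^6=2  12^7=7  12^8=16  12^9=5  12^10=9  12^11=6
  12^12=4  12^13=14  12^14=15  12^15=10
So 12^15 ≡ 10 (mod 17), giving a = 15.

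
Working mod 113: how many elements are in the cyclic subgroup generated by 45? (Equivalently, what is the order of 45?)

The order of 45 must divide p − 1 = 112 = 2^4 · 7.
Divisors: 1, 2, 4, 7, 8, 14, 16, 28, 56, 112.
Check each in increasing order: 45^1 ≡ 45;  45^2 ≡ 104;  45^4 ≡ 81;  45^7 ≡ 78;  45^8 ≡ 7;  45^14 ≡ 95;  45^16 ≡ 49;  45^28 ≡ 98;  45^56 ≡ 112;  45^112 ≡ 1.
Smallest exponent giving 1 is 112.

112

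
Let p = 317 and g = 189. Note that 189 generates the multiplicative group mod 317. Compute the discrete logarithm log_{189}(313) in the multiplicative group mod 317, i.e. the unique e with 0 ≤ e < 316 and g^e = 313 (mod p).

Baby-step giant-step with m = ceil(sqrt(316)) = 18.
Baby table (189^j mod 317 for j=0..17):
  0:1  1:189  2:217  3:120  4:173  5:46  6:135  7:155
  8:131  9:33  10:214  11:187  12:156  13:3  14:250  15:17
  16:43  17:202
Giant step factor: 189^(-18) ≡ 85 (mod 317).
Scan 313·85^i mod 317 for i = 0, 1, …:
  i=0: 313   i=1: 294   i=2: 264   i=3: 250
Match at i=3, j=14: e = 3·18 + 14 = 68.

68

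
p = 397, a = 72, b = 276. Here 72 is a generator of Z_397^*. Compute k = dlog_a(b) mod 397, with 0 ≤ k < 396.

70

Baby-step giant-step with m = ceil(sqrt(396)) = 20.
Baby table (72^j mod 397 for j=0..19):
  0:1  1:72  2:23  3:68  4:132  5:373  6:257  7:242
  8:353  9:8  10:179  11:184  12:147  13:262  14:205  15:71
  16:348  17:45  18:64  19:241
Giant step factor: 72^(-20) ≡ 154 (mod 397).
Scan 276·154^i mod 397 for i = 0, 1, …:
  i=0: 276   i=1: 25   i=2: 277   i=3: 179
Match at i=3, j=10: k = 3·20 + 10 = 70.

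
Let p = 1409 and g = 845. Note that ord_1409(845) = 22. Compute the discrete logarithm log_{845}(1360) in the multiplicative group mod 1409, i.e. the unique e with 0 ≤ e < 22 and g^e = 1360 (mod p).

18

Successive powers of 845 modulo 1409:
  845^0=1  845^1=845  845^2=1071  845^3=417  845^4=115  845^5=1363
  845^6=582  845^7=49  845^8=544  845^9=346  845^10=707  845^11=1408
  845^12=564  845^13=338  845^14=992  845^15=1294  845^16=46  845^17=827
  845^18=1360
So 845^18 ≡ 1360 (mod 1409), giving e = 18.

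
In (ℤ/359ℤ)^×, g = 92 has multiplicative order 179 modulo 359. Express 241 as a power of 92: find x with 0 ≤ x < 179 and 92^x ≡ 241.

59

Baby-step giant-step with m = ceil(sqrt(179)) = 14.
Baby table (92^j mod 359 for j=0..13):
  0:1  1:92  2:207  3:17  4:128  5:288  6:289  7:22
  8:229  9:246  10:15  11:303  12:233  13:255
Giant step factor: 92^(-14) ≡ 247 (mod 359).
Scan 241·247^i mod 359 for i = 0, 1, …:
  i=0: 241   i=1: 292   i=2: 324   i=3: 330
  i=4: 17
Match at i=4, j=3: x = 4·14 + 3 = 59.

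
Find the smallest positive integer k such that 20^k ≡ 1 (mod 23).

22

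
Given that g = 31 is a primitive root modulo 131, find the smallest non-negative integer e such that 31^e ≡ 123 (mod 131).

92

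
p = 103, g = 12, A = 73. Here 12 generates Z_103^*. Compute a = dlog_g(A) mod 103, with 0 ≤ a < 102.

87

Baby-step giant-step with m = ceil(sqrt(102)) = 11.
Baby table (12^j mod 103 for j=0..10):
  0:1  1:12  2:41  3:80  4:33  5:87  6:14  7:65
  8:59  9:90  10:50
Giant step factor: 12^(-11) ≡ 40 (mod 103).
Scan 73·40^i mod 103 for i = 0, 1, …:
  i=0: 73   i=1: 36   i=2: 101   i=3: 23
  i=4: 96   i=5: 29   i=6: 27   i=7: 50
Match at i=7, j=10: a = 7·11 + 10 = 87.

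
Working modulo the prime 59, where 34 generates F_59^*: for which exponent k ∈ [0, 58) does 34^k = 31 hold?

Baby-step giant-step with m = ceil(sqrt(58)) = 8.
Baby table (34^j mod 59 for j=0..7):
  0:1  1:34  2:35  3:10  4:45  5:55  6:41  7:37
Giant step factor: 34^(-8) ≡ 28 (mod 59).
Scan 31·28^i mod 59 for i = 0, 1, …:
  i=0: 31   i=1: 42   i=2: 55
Match at i=2, j=5: k = 2·8 + 5 = 21.

21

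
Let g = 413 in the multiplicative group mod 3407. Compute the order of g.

1703

The order of 413 must divide p − 1 = 3406 = 2 · 13 · 131.
Divisors: 1, 2, 13, 26, 131, 262, 1703, 3406.
Check each in increasing order: 413^1 ≡ 413;  413^2 ≡ 219;  413^13 ≡ 2316;  413^26 ≡ 1238;  413^131 ≡ 2032;  413^262 ≡ 3147;  413^1703 ≡ 1.
Smallest exponent giving 1 is 1703.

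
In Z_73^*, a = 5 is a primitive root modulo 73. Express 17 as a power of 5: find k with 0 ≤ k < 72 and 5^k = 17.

21

Successive powers of 5 modulo 73:
  5^0=1  5^1=5  5^2=25  5^3=52  5^4=41  5^5=59
  5^6=3  5^7=15  5^8=2  5^9=10  5^10=50  5^11=31
  5^12=9  5^13=45  5^14=6  5^15=30  5^16=4  5^17=20
  5^18=27  5^19=62  5^20=18  5^21=17
So 5^21 ≡ 17 (mod 73), giving k = 21.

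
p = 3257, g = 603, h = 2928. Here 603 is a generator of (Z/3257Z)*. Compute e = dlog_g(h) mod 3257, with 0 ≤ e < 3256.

Baby-step giant-step with m = ceil(sqrt(3256)) = 58.
Baby table (603^j mod 3257 for j=0..57):
  0:1  1:603  2:2082  3:1501  4:2914  5:1619  6:2414  7:3020
  8:397  9:1630  10:2533  11:3123  12:623  13:1114  14:800  15:364
  16:1273  17:2224  18:2445  19:2171  20:3056  21:2563  22:1671  23:1200
  24:546  25:281  26:79  27:2039  28:1628  29:1327  30:2216  31:878
  32:1800  33:819  34:2050  35:1747  36:1430  37:2442  38:362  39:67
  40:1317  41:2700  42:2857  43:3075  44:992  45:2145  46:406  47:543
  48:1729  49:347  50:793  51:2657  52:2984  53:1488  54:1589  55:609
  56:2443  57:965
Giant step factor: 603^(-58) ≡ 2625 (mod 3257).
Scan 2928·2625^i mod 3257 for i = 0, 1, …:
  i=0: 2928   i=1: 2737   i=2: 2940   i=3: 1667
  i=4: 1724   i=5: 1527   i=6: 2265   i=7: 1600
  i=8: 1727   i=9: 2888     …   i=33: 2641
  i=34: 1729
Match at i=34, j=48: e = 34·58 + 48 = 2020.

2020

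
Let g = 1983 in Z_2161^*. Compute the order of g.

The order of 1983 must divide p − 1 = 2160 = 2^4 · 3^3 · 5.
Divisors: 1, 2, 3, 4, 5, 6, 8, 9, 10, 12, 15, 16, 18, 20, 24, 27, 30, 36, 40, 45, 48, 54, 60, 72, 80, 90, 108, 120, 135, 144, 180, 216, 240, 270, 360, 432, 540, 720, 1080, 2160.
Check each in increasing order: 1983^1 ≡ 1983;  1983^2 ≡ 1430;  1983^3 ≡ 458;  1983^4 ≡ 594;  1983^5 ≡ 157;  1983^6 ≡ 147;  1983^8 ≡ 593;  1983^9 ≡ 335;  1983^10 ≡ 878;  1983^12 ≡ 2160;  1983^15 ≡ 1703;  1983^16 ≡ 1567;  1983^18 ≡ 2014;  1983^20 ≡ 1568;  1983^24 ≡ 1.
Smallest exponent giving 1 is 24.

24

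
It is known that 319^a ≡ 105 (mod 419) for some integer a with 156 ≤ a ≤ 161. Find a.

160

Compute 319^156 mod 419 = 145, then multiply by 319 repeatedly:
  319^156=145  319^157=165  319^158=260  319^159=397  319^160=105
Found 105 at exponent 160.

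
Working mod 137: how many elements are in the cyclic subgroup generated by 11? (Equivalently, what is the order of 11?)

68

The order of 11 must divide p − 1 = 136 = 2^3 · 17.
Divisors: 1, 2, 4, 8, 17, 34, 68, 136.
Check each in increasing order: 11^1 ≡ 11;  11^2 ≡ 121;  11^4 ≡ 119;  11^8 ≡ 50;  11^17 ≡ 100;  11^34 ≡ 136;  11^68 ≡ 1.
Smallest exponent giving 1 is 68.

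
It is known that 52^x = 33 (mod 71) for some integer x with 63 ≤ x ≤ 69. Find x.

67

Compute 52^63 mod 71 = 66, then multiply by 52 repeatedly:
  52^63=66  52^64=24  52^65=41  52^66=2  52^67=33
Found 33 at exponent 67.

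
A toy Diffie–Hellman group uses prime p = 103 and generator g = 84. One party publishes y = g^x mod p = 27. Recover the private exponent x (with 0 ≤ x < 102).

Baby-step giant-step with m = ceil(sqrt(102)) = 11.
Baby table (84^j mod 103 for j=0..10):
  0:1  1:84  2:52  3:42  4:26  5:21  6:13  7:62
  8:58  9:31  10:29
Giant step factor: 84^(-11) ≡ 20 (mod 103).
Scan 27·20^i mod 103 for i = 0, 1, …:
  i=0: 27   i=1: 25   i=2: 88   i=3: 9
  i=4: 77   i=5: 98   i=6: 3   i=7: 60
  i=8: 67   i=9: 1
Match at i=9, j=0: x = 9·11 + 0 = 99.

99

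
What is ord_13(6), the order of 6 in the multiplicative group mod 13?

12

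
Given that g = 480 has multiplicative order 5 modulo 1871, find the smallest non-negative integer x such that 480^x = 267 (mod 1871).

Successive powers of 480 modulo 1871:
  480^0=1  480^1=480  480^2=267
So 480^2 ≡ 267 (mod 1871), giving x = 2.

2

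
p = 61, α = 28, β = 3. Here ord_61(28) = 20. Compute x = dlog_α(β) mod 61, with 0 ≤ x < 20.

Successive powers of 28 modulo 61:
  28^0=1  28^1=28  28^2=52  28^3=53  28^4=20  28^5=11
  28^6=3
So 28^6 ≡ 3 (mod 61), giving x = 6.

6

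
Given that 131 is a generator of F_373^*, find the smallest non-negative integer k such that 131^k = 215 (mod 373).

Baby-step giant-step with m = ceil(sqrt(372)) = 20.
Baby table (131^j mod 373 for j=0..19):
  0:1  1:131  2:3  3:20  4:9  5:60  6:27  7:180
  8:81  9:167  10:243  11:128  12:356  13:11  14:322  15:33
  16:220  17:99  18:287  19:297
Giant step factor: 131^(-20) ≡ 253 (mod 373).
Scan 215·253^i mod 373 for i = 0, 1, …:
  i=0: 215   i=1: 310   i=2: 100   i=3: 309
  i=4: 220
Match at i=4, j=16: k = 4·20 + 16 = 96.

96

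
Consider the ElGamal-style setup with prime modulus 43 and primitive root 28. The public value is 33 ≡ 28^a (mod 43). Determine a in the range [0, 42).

Successive powers of 28 modulo 43:
  28^0=1  28^1=28  28^2=10  28^3=22  28^4=14  28^5=5
  28^6=11  28^7=7  28^8=24  28^9=27  28^10=25  28^11=12
  28^12=35  28^13=34  28^14=6  28^15=39  28^16=17  28^17=3
  28^18=41  28^19=30  28^20=23  28^21=42  28^22=15  28^23=33
So 28^23 ≡ 33 (mod 43), giving a = 23.

23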